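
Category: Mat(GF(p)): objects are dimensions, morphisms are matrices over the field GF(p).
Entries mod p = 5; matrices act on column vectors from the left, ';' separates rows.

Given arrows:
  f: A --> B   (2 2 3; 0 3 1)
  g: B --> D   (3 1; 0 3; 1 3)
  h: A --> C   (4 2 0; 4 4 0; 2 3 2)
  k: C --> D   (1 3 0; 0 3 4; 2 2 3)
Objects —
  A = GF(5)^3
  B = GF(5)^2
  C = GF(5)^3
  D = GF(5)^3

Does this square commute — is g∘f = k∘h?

Answer: COMMUTES

Derivation:
1) trace f;g:
  e0=⟨1,0,0⟩ f-->⟨2,0⟩ g-->⟨1,0,2⟩
  e1=⟨0,1,0⟩ f-->⟨2,3⟩ g-->⟨4,4,1⟩
  e2=⟨0,0,1⟩ f-->⟨3,1⟩ g-->⟨0,3,1⟩
  result₁ = (1 4 0; 0 4 3; 2 1 1)
2) trace h;k:
  e0=⟨1,0,0⟩ h-->⟨4,4,2⟩ k-->⟨1,0,2⟩
  e1=⟨0,1,0⟩ h-->⟨2,4,3⟩ k-->⟨4,4,1⟩
  e2=⟨0,0,1⟩ h-->⟨0,0,2⟩ k-->⟨0,3,1⟩
  result₂ = (1 4 0; 0 4 3; 2 1 1)
Equal? YES — commutes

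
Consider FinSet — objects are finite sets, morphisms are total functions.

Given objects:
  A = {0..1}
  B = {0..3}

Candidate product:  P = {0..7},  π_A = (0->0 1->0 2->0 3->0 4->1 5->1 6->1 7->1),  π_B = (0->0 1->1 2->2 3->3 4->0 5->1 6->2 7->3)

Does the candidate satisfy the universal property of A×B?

|A|·|B| = 2·4 = 8;  |P| = 8
Check the pairing map k ↦ (π_A(k), π_B(k)):
  0 -> (0,0)
  1 -> (0,1)
  2 -> (0,2)
  3 -> (0,3)
  4 -> (1,0)
  5 -> (1,1)
  6 -> (1,2)
  7 -> (1,3)
distinct pairs in image: 8 / 8 needed
  → bijection onto A×B; projections well-typed.

Answer: VALID PRODUCT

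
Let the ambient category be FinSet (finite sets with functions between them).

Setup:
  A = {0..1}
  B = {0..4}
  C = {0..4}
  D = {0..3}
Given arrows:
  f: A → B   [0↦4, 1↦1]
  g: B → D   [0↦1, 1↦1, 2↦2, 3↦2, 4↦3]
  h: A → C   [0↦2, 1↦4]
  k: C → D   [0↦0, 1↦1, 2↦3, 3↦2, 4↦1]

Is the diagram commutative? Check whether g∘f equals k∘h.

1) trace f;g:
  0 f→4 g→3
  1 f→1 g→1
  composite₁ = [0↦3, 1↦1]
2) trace h;k:
  0 h→2 k→3
  1 h→4 k→1
  composite₂ = [0↦3, 1↦1]
Equal? same morphism ✓

Answer: COMMUTES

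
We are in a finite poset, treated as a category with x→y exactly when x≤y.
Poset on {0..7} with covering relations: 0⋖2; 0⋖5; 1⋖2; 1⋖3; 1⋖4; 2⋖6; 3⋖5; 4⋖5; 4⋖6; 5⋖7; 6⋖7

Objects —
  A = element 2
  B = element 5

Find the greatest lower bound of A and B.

Common predecessors of 2,5: {0,1}
  maximal lower bounds 0 and 1 are incomparable: neither 0⊑1 nor 1⊑0
→ no greatest lower bound exists

Answer: NO MEET EXISTS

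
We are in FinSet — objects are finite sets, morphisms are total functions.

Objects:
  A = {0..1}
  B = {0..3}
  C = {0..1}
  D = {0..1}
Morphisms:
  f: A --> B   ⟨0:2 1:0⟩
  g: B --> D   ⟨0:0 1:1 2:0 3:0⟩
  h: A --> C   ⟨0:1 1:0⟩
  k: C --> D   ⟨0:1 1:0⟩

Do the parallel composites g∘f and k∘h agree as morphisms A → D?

Path 1 = f;g:
  0 f-->2 g-->0
  1 f-->0 g-->0
  composite₁ = ⟨0:0 1:0⟩
Path 2 = h;k:
  0 h-->1 k-->0
  1 h-->0 k-->1
  composite₂ = ⟨0:0 1:1⟩
Equal? differ; not commutative

Answer: DOES NOT COMMUTE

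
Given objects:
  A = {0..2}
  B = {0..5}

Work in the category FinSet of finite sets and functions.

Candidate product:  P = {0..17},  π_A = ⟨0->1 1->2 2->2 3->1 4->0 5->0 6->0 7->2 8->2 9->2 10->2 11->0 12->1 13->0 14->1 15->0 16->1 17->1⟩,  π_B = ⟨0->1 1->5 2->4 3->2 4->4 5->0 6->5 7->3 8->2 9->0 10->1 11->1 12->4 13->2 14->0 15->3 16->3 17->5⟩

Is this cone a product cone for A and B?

|A|·|B| = 3·6 = 18;  |P| = 18
Check the pairing map k ↦ (π_A(k), π_B(k)):
  0 -> (1,1)
  1 -> (2,5)
  2 -> (2,4)
  3 -> (1,2)
  4 -> (0,4)
  5 -> (0,0)
  6 -> (0,5)
  7 -> (2,3)
  8 -> (2,2)
  9 -> (2,0)
  10 -> (2,1)
  11 -> (0,1)
  12 -> (1,4)
  13 -> (0,2)
  14 -> (1,0)
  15 -> (0,3)
  16 -> (1,3)
  17 -> (1,5)
distinct pairs in image: 18 / 18 needed
  → bijection onto A×B; projections well-typed.

Answer: VALID PRODUCT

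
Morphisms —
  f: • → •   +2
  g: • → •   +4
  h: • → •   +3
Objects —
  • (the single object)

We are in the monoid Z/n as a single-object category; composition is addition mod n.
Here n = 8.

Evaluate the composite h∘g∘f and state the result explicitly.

  0 +2≡2 +4≡6 +3≡1  (mod 8)
composite: +1

Answer: +1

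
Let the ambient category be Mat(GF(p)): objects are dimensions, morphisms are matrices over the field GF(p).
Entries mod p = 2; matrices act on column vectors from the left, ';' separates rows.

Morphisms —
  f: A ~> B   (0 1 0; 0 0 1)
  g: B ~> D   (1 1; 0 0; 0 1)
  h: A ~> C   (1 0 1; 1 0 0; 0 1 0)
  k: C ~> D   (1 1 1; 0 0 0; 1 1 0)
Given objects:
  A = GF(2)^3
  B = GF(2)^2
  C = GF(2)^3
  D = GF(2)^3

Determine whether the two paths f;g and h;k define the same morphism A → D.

Answer: COMMUTES

Work:
Along f;g (path 1):
  e0=(1,0,0) f~>(0,0) g~>(0,0,0)
  e1=(0,1,0) f~>(1,0) g~>(1,0,0)
  e2=(0,0,1) f~>(0,1) g~>(1,0,1)
  ⟦path⟧₁ = (0 1 1; 0 0 0; 0 0 1)
Along h;k (path 2):
  e0=(1,0,0) h~>(1,1,0) k~>(0,0,0)
  e1=(0,1,0) h~>(0,0,1) k~>(1,0,0)
  e2=(0,0,1) h~>(1,0,0) k~>(1,0,1)
  ⟦path⟧₂ = (0 1 1; 0 0 0; 0 0 1)
Equal? same morphism ✓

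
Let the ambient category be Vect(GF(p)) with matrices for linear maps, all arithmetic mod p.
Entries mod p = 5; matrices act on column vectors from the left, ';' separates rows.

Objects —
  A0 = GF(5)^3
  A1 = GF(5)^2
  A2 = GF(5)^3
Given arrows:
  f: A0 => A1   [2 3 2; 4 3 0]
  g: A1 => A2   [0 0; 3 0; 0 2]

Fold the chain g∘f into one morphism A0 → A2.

  e0=[1,0,0] f=>[2,4] g=>[0,1,3]
  e1=[0,1,0] f=>[3,3] g=>[0,4,1]
  e2=[0,0,1] f=>[2,0] g=>[0,1,0]
⟦path⟧: [0 0 0; 1 4 1; 3 1 0]

Answer: [0 0 0; 1 4 1; 3 1 0]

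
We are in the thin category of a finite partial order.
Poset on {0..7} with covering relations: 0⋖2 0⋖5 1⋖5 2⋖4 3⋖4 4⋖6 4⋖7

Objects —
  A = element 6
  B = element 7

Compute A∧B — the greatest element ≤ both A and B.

Answer: A∧B = 4

Trace:
{x : x≤A ∧ x≤B} = {0,2,3,4}  (A=6, B=7)
  0 ≤ 4
  2 ≤ 4
  3 ≤ 4
  4 ≤ 4
glb = 4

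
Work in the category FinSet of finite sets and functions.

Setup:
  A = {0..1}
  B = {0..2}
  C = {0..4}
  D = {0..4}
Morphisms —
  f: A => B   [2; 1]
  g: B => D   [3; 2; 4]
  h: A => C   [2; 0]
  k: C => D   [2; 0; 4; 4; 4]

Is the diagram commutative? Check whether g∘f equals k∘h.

Answer: COMMUTES

Work:
Path 1 = f;g:
  0 f=>2 g=>4
  1 f=>1 g=>2
  ⟦path⟧₁ = [4; 2]
Path 2 = h;k:
  0 h=>2 k=>4
  1 h=>0 k=>2
  ⟦path⟧₂ = [4; 2]
Equal? same morphism ✓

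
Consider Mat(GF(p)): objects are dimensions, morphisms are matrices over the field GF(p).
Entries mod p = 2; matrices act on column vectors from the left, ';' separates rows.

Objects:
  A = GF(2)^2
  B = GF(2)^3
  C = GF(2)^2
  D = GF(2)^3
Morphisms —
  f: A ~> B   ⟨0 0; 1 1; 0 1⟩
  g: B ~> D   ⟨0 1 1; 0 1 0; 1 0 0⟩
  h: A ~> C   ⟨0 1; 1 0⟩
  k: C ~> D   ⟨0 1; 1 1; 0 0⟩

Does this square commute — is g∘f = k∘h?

Answer: COMMUTES

Trace:
Along f;g (path 1):
  e0=[1,0] f~>[0,1,0] g~>[1,1,0]
  e1=[0,1] f~>[0,1,1] g~>[0,1,0]
  result₁ = ⟨1 0; 1 1; 0 0⟩
Along h;k (path 2):
  e0=[1,0] h~>[0,1] k~>[1,1,0]
  e1=[0,1] h~>[1,0] k~>[0,1,0]
  result₂ = ⟨1 0; 1 1; 0 0⟩
Equal? YES — commutes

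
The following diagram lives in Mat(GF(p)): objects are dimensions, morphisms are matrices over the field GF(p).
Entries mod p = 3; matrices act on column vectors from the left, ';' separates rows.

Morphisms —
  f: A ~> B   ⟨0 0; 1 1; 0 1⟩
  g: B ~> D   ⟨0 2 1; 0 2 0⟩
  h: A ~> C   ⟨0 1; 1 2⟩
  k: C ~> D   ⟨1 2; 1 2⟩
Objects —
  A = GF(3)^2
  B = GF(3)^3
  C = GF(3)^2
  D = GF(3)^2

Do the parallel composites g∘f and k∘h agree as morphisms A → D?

Answer: DOES NOT COMMUTE

Trace:
Along f;g (path 1):
  e0=[1,0] f~>[0,1,0] g~>[2,2]
  e1=[0,1] f~>[0,1,1] g~>[0,2]
  result₁ = ⟨2 0; 2 2⟩
Along h;k (path 2):
  e0=[1,0] h~>[0,1] k~>[2,2]
  e1=[0,1] h~>[1,2] k~>[2,2]
  result₂ = ⟨2 2; 2 2⟩
Equal? differ; not commutative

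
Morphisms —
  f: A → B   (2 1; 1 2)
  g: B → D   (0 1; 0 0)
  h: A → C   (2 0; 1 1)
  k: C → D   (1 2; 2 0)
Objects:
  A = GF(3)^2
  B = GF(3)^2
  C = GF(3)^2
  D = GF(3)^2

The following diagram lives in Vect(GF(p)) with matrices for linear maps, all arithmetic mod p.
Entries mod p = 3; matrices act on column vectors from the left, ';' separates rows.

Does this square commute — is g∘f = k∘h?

Answer: DOES NOT COMMUTE

Trace:
1) trace f;g:
  e0=⟨1,0⟩ f→⟨2,1⟩ g→⟨1,0⟩
  e1=⟨0,1⟩ f→⟨1,2⟩ g→⟨2,0⟩
  composite₁ = (1 2; 0 0)
2) trace h;k:
  e0=⟨1,0⟩ h→⟨2,1⟩ k→⟨1,1⟩
  e1=⟨0,1⟩ h→⟨0,1⟩ k→⟨2,0⟩
  composite₂ = (1 2; 1 0)
Equal? differ; not commutative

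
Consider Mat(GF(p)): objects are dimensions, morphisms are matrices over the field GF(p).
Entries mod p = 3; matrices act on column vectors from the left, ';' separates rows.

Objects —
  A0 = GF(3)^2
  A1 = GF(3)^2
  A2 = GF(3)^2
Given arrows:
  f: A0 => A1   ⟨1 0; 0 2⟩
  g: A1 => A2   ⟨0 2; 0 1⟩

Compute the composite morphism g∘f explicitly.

  e0=⟨1,0⟩ f=>⟨1,0⟩ g=>⟨0,0⟩
  e1=⟨0,1⟩ f=>⟨0,2⟩ g=>⟨1,2⟩
composite: ⟨0 1; 0 2⟩

Answer: ⟨0 1; 0 2⟩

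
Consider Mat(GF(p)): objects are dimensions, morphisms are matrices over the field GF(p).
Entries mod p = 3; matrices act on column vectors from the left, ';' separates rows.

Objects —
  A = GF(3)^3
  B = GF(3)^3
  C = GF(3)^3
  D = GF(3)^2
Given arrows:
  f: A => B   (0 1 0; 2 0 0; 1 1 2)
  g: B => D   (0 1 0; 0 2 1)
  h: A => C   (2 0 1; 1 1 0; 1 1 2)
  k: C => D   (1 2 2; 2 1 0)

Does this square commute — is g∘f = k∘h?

Answer: DOES NOT COMMUTE

Work:
1) trace f;g:
  e0=⟨1,0,0⟩ f=>⟨0,2,1⟩ g=>⟨2,2⟩
  e1=⟨0,1,0⟩ f=>⟨1,0,1⟩ g=>⟨0,1⟩
  e2=⟨0,0,1⟩ f=>⟨0,0,2⟩ g=>⟨0,2⟩
  result₁ = (2 0 0; 2 1 2)
2) trace h;k:
  e0=⟨1,0,0⟩ h=>⟨2,1,1⟩ k=>⟨0,2⟩
  e1=⟨0,1,0⟩ h=>⟨0,1,1⟩ k=>⟨1,1⟩
  e2=⟨0,0,1⟩ h=>⟨1,0,2⟩ k=>⟨2,2⟩
  result₂ = (0 1 2; 2 1 2)
Equal? NO — does not commute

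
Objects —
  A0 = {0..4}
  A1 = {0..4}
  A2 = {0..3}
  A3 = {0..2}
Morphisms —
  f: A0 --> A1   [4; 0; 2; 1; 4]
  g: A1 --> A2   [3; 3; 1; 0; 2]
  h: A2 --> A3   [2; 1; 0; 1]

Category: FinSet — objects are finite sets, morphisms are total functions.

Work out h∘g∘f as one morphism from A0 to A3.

Answer: [0; 1; 1; 1; 0]

Derivation:
  0 f-->4 g-->2 h-->0
  1 f-->0 g-->3 h-->1
  2 f-->2 g-->1 h-->1
  3 f-->1 g-->3 h-->1
  4 f-->4 g-->2 h-->0
result: [0; 1; 1; 1; 0]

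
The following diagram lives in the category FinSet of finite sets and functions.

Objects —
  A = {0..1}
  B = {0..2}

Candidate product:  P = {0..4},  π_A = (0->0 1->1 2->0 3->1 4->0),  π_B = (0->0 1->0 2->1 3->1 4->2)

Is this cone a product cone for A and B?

|A|·|B| = 2·3 = 6;  |P| = 5
  → cardinalities differ; no bijection possible.

Answer: NOT A VALID PRODUCT — |P|=5 ≠ |A|·|B|=6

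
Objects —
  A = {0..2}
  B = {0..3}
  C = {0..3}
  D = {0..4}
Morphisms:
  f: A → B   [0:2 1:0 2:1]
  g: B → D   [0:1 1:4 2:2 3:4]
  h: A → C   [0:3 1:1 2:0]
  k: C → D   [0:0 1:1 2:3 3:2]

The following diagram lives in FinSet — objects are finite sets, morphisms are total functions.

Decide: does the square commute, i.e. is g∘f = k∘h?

Answer: DOES NOT COMMUTE

Work:
Along f;g (path 1):
  0 f→2 g→2
  1 f→0 g→1
  2 f→1 g→4
  result₁ = [0:2 1:1 2:4]
Along h;k (path 2):
  0 h→3 k→2
  1 h→1 k→1
  2 h→0 k→0
  result₂ = [0:2 1:1 2:0]
Equal? differ; not commutative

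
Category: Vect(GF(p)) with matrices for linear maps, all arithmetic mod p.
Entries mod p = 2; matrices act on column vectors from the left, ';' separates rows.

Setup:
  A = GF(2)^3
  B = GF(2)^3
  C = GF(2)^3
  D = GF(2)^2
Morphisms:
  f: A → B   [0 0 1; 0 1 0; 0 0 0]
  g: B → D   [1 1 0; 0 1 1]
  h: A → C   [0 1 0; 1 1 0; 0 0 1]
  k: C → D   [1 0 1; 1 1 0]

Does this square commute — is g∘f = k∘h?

Along f;g (path 1):
  e0=[1,0,0] f→[0,0,0] g→[0,0]
  e1=[0,1,0] f→[0,1,0] g→[1,1]
  e2=[0,0,1] f→[1,0,0] g→[1,0]
  result₁ = [0 1 1; 0 1 0]
Along h;k (path 2):
  e0=[1,0,0] h→[0,1,0] k→[0,1]
  e1=[0,1,0] h→[1,1,0] k→[1,0]
  e2=[0,0,1] h→[0,0,1] k→[1,0]
  result₂ = [0 1 1; 1 0 0]
Equal? NO — does not commute

Answer: DOES NOT COMMUTE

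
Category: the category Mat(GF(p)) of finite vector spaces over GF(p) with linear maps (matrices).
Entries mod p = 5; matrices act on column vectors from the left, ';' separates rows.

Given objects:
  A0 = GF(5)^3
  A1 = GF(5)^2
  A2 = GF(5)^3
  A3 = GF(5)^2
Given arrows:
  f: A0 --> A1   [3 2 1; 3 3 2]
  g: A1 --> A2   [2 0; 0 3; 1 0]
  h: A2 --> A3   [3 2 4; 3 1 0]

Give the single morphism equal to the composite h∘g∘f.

Answer: [3 3 2; 2 1 2]

Trace:
  e0=(1,0,0) f-->(3,3) g-->(1,4,3) h-->(3,2)
  e1=(0,1,0) f-->(2,3) g-->(4,4,2) h-->(3,1)
  e2=(0,0,1) f-->(1,2) g-->(2,1,1) h-->(2,2)
result: [3 3 2; 2 1 2]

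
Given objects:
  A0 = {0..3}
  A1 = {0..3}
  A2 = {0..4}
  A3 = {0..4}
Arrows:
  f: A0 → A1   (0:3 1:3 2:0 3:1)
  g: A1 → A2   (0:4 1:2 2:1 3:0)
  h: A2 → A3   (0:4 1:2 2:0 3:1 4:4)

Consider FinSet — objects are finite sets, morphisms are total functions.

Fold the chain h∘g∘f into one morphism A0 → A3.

Answer: (0:4 1:4 2:4 3:0)

Trace:
  0 f→3 g→0 h→4
  1 f→3 g→0 h→4
  2 f→0 g→4 h→4
  3 f→1 g→2 h→0
result: (0:4 1:4 2:4 3:0)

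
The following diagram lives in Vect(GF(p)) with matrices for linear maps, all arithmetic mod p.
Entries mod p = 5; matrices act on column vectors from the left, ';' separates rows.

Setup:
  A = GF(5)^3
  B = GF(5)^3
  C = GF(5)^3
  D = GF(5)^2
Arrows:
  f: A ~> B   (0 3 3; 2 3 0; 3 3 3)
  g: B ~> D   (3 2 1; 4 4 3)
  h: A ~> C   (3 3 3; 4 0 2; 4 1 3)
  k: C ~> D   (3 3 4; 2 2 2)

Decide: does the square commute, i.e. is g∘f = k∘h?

Answer: COMMUTES

Trace:
Path 1 = f;g:
  e0=[1,0,0] f~>[0,2,3] g~>[2,2]
  e1=[0,1,0] f~>[3,3,3] g~>[3,3]
  e2=[0,0,1] f~>[3,0,3] g~>[2,1]
  result₁ = (2 3 2; 2 3 1)
Path 2 = h;k:
  e0=[1,0,0] h~>[3,4,4] k~>[2,2]
  e1=[0,1,0] h~>[3,0,1] k~>[3,3]
  e2=[0,0,1] h~>[3,2,3] k~>[2,1]
  result₂ = (2 3 2; 2 3 1)
Equal? same morphism ✓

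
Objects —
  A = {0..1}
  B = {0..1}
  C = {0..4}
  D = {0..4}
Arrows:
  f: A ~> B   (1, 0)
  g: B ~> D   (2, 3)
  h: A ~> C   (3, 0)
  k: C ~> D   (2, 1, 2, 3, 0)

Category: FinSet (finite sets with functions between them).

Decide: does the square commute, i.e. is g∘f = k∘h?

Path 1 = f;g:
  0 f~>1 g~>3
  1 f~>0 g~>2
  result₁ = (3, 2)
Path 2 = h;k:
  0 h~>3 k~>3
  1 h~>0 k~>2
  result₂ = (3, 2)
Equal? equal; square commutes

Answer: COMMUTES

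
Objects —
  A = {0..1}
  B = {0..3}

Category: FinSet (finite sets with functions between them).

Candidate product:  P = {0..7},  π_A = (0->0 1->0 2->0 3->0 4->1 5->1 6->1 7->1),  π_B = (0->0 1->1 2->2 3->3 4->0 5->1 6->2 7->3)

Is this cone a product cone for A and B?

|A|·|B| = 2·4 = 8;  |P| = 8
Check the pairing map k ↦ (π_A(k), π_B(k)):
  0 -> (0,0)
  1 -> (0,1)
  2 -> (0,2)
  3 -> (0,3)
  4 -> (1,0)
  5 -> (1,1)
  6 -> (1,2)
  7 -> (1,3)
distinct pairs in image: 8 / 8 needed
  → bijection onto A×B; projections well-typed.

Answer: VALID PRODUCT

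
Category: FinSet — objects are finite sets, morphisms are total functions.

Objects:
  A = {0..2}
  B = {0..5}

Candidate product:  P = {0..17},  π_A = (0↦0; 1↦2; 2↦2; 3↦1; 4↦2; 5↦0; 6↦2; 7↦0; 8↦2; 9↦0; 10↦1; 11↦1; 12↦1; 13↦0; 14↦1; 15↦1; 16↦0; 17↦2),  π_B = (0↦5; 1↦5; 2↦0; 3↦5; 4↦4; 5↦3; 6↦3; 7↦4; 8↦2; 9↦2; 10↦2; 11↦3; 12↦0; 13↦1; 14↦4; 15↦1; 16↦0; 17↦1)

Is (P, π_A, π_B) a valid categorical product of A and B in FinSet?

|A|·|B| = 3·6 = 18;  |P| = 18
Check the pairing map k ↦ (π_A(k), π_B(k)):
  0 ↦ (0,5)
  1 ↦ (2,5)
  2 ↦ (2,0)
  3 ↦ (1,5)
  4 ↦ (2,4)
  5 ↦ (0,3)
  6 ↦ (2,3)
  7 ↦ (0,4)
  8 ↦ (2,2)
  9 ↦ (0,2)
  10 ↦ (1,2)
  11 ↦ (1,3)
  12 ↦ (1,0)
  13 ↦ (0,1)
  14 ↦ (1,4)
  15 ↦ (1,1)
  16 ↦ (0,0)
  17 ↦ (2,1)
distinct pairs in image: 18 / 18 needed
  → bijection onto A×B; projections well-typed.

Answer: VALID PRODUCT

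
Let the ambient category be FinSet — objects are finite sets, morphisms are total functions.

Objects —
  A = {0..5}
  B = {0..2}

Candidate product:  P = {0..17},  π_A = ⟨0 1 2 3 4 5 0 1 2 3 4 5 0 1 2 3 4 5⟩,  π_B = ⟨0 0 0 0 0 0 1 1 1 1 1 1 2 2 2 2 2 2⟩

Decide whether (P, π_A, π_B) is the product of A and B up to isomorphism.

|A|·|B| = 6·3 = 18;  |P| = 18
Check the pairing map k ↦ (π_A(k), π_B(k)):
  0 ↦ (0,0)
  1 ↦ (1,0)
  2 ↦ (2,0)
  3 ↦ (3,0)
  4 ↦ (4,0)
  5 ↦ (5,0)
  6 ↦ (0,1)
  7 ↦ (1,1)
  8 ↦ (2,1)
  9 ↦ (3,1)
  10 ↦ (4,1)
  11 ↦ (5,1)
  12 ↦ (0,2)
  13 ↦ (1,2)
  14 ↦ (2,2)
  15 ↦ (3,2)
  16 ↦ (4,2)
  17 ↦ (5,2)
distinct pairs in image: 18 / 18 needed
  → bijection onto A×B; projections well-typed.

Answer: VALID PRODUCT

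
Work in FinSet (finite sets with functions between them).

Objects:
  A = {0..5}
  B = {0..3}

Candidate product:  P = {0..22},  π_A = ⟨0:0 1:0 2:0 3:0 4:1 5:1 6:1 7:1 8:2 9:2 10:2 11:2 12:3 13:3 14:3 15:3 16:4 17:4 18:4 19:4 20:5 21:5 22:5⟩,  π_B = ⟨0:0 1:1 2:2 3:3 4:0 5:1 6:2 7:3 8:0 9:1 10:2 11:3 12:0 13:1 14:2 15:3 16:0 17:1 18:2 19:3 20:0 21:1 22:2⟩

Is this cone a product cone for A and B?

Answer: NOT A VALID PRODUCT — |P|=23 ≠ |A|·|B|=24

Work:
|A|·|B| = 6·4 = 24;  |P| = 23
  → cardinalities differ; no bijection possible.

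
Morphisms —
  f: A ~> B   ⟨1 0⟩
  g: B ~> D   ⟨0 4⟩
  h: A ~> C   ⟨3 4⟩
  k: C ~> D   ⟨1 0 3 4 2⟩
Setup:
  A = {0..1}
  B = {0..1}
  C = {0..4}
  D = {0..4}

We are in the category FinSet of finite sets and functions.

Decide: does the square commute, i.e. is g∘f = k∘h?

1) trace f;g:
  0 f~>1 g~>4
  1 f~>0 g~>0
  result₁ = ⟨4 0⟩
2) trace h;k:
  0 h~>3 k~>4
  1 h~>4 k~>2
  result₂ = ⟨4 2⟩
Equal? distinct morphisms ✗

Answer: DOES NOT COMMUTE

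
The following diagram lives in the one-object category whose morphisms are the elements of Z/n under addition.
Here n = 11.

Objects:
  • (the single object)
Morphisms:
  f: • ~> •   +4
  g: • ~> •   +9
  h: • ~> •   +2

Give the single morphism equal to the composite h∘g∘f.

  0 +4≡4 +9≡2 +2≡4  (mod 11)
composite: +4

Answer: +4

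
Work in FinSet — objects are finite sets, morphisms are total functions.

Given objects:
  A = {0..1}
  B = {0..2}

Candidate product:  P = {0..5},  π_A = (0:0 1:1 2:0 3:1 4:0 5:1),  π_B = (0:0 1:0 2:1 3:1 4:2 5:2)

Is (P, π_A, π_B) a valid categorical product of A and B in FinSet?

Answer: VALID PRODUCT

Derivation:
|A|·|B| = 2·3 = 6;  |P| = 6
Check the pairing map k ↦ (π_A(k), π_B(k)):
  0 : (0,0)
  1 : (1,0)
  2 : (0,1)
  3 : (1,1)
  4 : (0,2)
  5 : (1,2)
distinct pairs in image: 6 / 6 needed
  → bijection onto A×B; projections well-typed.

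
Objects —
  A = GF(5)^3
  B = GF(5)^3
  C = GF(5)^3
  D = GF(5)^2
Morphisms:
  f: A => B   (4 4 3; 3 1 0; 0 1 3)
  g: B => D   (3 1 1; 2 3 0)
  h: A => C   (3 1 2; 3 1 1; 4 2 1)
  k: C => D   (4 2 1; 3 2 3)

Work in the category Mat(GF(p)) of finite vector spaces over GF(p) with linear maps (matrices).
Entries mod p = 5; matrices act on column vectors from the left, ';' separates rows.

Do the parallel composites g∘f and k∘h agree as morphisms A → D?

Answer: DOES NOT COMMUTE

Trace:
1) trace f;g:
  e0=⟨1,0,0⟩ f=>⟨4,3,0⟩ g=>⟨0,2⟩
  e1=⟨0,1,0⟩ f=>⟨4,1,1⟩ g=>⟨4,1⟩
  e2=⟨0,0,1⟩ f=>⟨3,0,3⟩ g=>⟨2,1⟩
  result₁ = (0 4 2; 2 1 1)
2) trace h;k:
  e0=⟨1,0,0⟩ h=>⟨3,3,4⟩ k=>⟨2,2⟩
  e1=⟨0,1,0⟩ h=>⟨1,1,2⟩ k=>⟨3,1⟩
  e2=⟨0,0,1⟩ h=>⟨2,1,1⟩ k=>⟨1,1⟩
  result₂ = (2 3 1; 2 1 1)
Equal? differ; not commutative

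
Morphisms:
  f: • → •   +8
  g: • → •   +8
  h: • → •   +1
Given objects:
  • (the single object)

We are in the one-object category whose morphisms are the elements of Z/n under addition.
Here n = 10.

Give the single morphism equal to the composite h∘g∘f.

  0 +8≡8 +8≡6 +1≡7  (mod 10)
⟦path⟧: +7

Answer: +7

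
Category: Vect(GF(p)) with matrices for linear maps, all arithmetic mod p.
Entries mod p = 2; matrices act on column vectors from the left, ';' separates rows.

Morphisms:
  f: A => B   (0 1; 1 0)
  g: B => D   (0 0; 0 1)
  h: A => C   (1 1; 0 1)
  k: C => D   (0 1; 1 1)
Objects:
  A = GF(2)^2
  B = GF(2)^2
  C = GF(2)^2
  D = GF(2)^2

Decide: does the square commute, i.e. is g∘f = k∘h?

Answer: DOES NOT COMMUTE

Trace:
Along f;g (path 1):
  e0=[1,0] f=>[0,1] g=>[0,1]
  e1=[0,1] f=>[1,0] g=>[0,0]
  ⟦path⟧₁ = (0 0; 1 0)
Along h;k (path 2):
  e0=[1,0] h=>[1,0] k=>[0,1]
  e1=[0,1] h=>[1,1] k=>[1,0]
  ⟦path⟧₂ = (0 1; 1 0)
Equal? distinct morphisms ✗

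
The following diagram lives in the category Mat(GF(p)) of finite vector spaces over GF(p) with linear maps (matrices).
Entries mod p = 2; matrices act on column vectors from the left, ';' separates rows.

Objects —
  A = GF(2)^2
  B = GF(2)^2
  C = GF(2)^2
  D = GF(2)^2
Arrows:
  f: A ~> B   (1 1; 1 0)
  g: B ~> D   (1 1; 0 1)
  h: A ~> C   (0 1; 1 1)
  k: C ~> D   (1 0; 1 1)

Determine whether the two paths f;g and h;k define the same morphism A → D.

Path 1 = f;g:
  e0=(1,0) f~>(1,1) g~>(0,1)
  e1=(0,1) f~>(1,0) g~>(1,0)
  ⟦path⟧₁ = (0 1; 1 0)
Path 2 = h;k:
  e0=(1,0) h~>(0,1) k~>(0,1)
  e1=(0,1) h~>(1,1) k~>(1,0)
  ⟦path⟧₂ = (0 1; 1 0)
Equal? YES — commutes

Answer: COMMUTES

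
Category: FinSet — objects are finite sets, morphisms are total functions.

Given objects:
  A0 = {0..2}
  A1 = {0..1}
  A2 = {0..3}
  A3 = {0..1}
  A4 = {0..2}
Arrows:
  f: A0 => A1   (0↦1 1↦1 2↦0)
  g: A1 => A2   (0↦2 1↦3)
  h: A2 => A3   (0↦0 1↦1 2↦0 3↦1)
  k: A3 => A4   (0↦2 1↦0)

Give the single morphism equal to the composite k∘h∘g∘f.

  0 f=>1 g=>3 h=>1 k=>0
  1 f=>1 g=>3 h=>1 k=>0
  2 f=>0 g=>2 h=>0 k=>2
composite: (0↦0 1↦0 2↦2)

Answer: (0↦0 1↦0 2↦2)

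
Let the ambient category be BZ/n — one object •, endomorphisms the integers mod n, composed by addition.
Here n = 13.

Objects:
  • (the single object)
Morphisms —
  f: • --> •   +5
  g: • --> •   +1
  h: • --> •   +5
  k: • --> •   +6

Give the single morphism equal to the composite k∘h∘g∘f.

  0 +5≡5 +1≡6 +5≡11 +6≡4  (mod 13)
composite: +4

Answer: +4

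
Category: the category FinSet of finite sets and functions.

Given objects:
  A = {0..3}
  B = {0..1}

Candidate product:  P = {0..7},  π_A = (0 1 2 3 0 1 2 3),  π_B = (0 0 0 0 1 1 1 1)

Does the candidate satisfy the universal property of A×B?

Answer: VALID PRODUCT

Work:
|A|·|B| = 4·2 = 8;  |P| = 8
Check the pairing map k ↦ (π_A(k), π_B(k)):
  0 -> (0,0)
  1 -> (1,0)
  2 -> (2,0)
  3 -> (3,0)
  4 -> (0,1)
  5 -> (1,1)
  6 -> (2,1)
  7 -> (3,1)
distinct pairs in image: 8 / 8 needed
  → bijection onto A×B; projections well-typed.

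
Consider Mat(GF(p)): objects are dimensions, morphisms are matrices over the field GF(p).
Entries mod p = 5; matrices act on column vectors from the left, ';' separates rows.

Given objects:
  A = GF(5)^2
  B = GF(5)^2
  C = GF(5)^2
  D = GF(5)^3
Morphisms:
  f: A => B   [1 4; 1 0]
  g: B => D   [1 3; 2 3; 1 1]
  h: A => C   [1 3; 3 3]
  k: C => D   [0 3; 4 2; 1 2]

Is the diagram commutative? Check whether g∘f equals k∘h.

Answer: COMMUTES

Work:
Along f;g (path 1):
  e0=[1,0] f=>[1,1] g=>[4,0,2]
  e1=[0,1] f=>[4,0] g=>[4,3,4]
  ⟦path⟧₁ = [4 4; 0 3; 2 4]
Along h;k (path 2):
  e0=[1,0] h=>[1,3] k=>[4,0,2]
  e1=[0,1] h=>[3,3] k=>[4,3,4]
  ⟦path⟧₂ = [4 4; 0 3; 2 4]
Equal? same morphism ✓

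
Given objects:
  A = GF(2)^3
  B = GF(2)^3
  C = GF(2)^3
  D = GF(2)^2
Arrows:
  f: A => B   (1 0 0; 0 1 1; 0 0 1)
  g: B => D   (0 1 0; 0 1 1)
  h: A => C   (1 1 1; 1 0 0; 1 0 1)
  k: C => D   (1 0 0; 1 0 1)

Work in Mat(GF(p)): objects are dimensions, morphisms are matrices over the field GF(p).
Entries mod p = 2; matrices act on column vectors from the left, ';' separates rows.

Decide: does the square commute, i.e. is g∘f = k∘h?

Answer: DOES NOT COMMUTE

Trace:
1) trace f;g:
  e0=(1,0,0) f=>(1,0,0) g=>(0,0)
  e1=(0,1,0) f=>(0,1,0) g=>(1,1)
  e2=(0,0,1) f=>(0,1,1) g=>(1,0)
  composite₁ = (0 1 1; 0 1 0)
2) trace h;k:
  e0=(1,0,0) h=>(1,1,1) k=>(1,0)
  e1=(0,1,0) h=>(1,0,0) k=>(1,1)
  e2=(0,0,1) h=>(1,0,1) k=>(1,0)
  composite₂ = (1 1 1; 0 1 0)
Equal? differ; not commutative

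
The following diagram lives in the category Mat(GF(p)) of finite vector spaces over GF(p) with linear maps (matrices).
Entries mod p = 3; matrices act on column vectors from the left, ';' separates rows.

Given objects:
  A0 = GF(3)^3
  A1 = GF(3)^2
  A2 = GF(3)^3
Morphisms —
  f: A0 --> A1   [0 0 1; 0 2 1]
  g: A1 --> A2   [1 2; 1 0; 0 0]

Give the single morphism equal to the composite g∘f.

  e0=[1,0,0] f-->[0,0] g-->[0,0,0]
  e1=[0,1,0] f-->[0,2] g-->[1,0,0]
  e2=[0,0,1] f-->[1,1] g-->[0,1,0]
⟦path⟧: [0 1 0; 0 0 1; 0 0 0]

Answer: [0 1 0; 0 0 1; 0 0 0]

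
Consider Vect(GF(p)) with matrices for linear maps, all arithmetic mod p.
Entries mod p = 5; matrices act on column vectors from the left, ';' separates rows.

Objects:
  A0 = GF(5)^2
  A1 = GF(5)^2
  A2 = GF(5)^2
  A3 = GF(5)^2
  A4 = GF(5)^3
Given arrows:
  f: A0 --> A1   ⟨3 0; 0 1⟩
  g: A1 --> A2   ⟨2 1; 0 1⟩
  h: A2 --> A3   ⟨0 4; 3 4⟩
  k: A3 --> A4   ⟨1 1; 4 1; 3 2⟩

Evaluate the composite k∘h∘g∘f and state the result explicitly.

Answer: ⟨3 1; 3 3; 1 1⟩

Derivation:
  e0=[1,0] f-->[3,0] g-->[1,0] h-->[0,3] k-->[3,3,1]
  e1=[0,1] f-->[0,1] g-->[1,1] h-->[4,2] k-->[1,3,1]
⟦path⟧: ⟨3 1; 3 3; 1 1⟩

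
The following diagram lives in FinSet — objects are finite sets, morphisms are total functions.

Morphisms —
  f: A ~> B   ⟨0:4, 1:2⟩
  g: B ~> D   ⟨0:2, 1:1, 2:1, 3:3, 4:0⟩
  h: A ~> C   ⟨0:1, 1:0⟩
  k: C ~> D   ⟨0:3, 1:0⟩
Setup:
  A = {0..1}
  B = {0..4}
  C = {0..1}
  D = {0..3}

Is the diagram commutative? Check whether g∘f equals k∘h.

Answer: DOES NOT COMMUTE

Trace:
Path 1 = f;g:
  0 f~>4 g~>0
  1 f~>2 g~>1
  ⟦path⟧₁ = ⟨0:0, 1:1⟩
Path 2 = h;k:
  0 h~>1 k~>0
  1 h~>0 k~>3
  ⟦path⟧₂ = ⟨0:0, 1:3⟩
Equal? differ; not commutative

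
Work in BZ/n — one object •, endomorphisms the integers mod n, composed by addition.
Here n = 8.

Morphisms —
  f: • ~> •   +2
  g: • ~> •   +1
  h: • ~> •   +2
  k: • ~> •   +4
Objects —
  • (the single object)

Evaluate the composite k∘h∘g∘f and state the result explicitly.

  0 +2≡2 +1≡3 +2≡5 +4≡1  (mod 8)
composite: +1

Answer: +1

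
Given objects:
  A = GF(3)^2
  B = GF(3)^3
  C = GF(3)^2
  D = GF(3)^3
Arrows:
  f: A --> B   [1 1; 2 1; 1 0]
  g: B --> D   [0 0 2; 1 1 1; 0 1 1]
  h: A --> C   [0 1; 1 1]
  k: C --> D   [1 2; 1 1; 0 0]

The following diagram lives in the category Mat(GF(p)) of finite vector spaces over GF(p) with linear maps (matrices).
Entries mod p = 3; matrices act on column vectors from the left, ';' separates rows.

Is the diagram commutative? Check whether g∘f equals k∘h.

Path 1 = f;g:
  e0=(1,0) f-->(1,2,1) g-->(2,1,0)
  e1=(0,1) f-->(1,1,0) g-->(0,2,1)
  composite₁ = [2 0; 1 2; 0 1]
Path 2 = h;k:
  e0=(1,0) h-->(0,1) k-->(2,1,0)
  e1=(0,1) h-->(1,1) k-->(0,2,0)
  composite₂ = [2 0; 1 2; 0 0]
Equal? NO — does not commute

Answer: DOES NOT COMMUTE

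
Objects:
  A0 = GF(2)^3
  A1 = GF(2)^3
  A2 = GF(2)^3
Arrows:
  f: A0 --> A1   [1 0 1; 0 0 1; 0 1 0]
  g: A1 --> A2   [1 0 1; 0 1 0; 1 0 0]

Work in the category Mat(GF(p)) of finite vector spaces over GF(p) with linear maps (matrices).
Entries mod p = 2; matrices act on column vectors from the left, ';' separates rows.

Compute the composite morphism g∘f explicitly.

  e0=(1,0,0) f-->(1,0,0) g-->(1,0,1)
  e1=(0,1,0) f-->(0,0,1) g-->(1,0,0)
  e2=(0,0,1) f-->(1,1,0) g-->(1,1,1)
result: [1 1 1; 0 0 1; 1 0 1]

Answer: [1 1 1; 0 0 1; 1 0 1]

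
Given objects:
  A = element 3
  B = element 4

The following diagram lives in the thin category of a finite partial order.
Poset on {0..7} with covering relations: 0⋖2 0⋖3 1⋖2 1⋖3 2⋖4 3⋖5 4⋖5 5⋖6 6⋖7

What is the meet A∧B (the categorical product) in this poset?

Answer: NO MEET EXISTS

Derivation:
Common predecessors of 3,4: {0,1}
  maximal lower bounds 0 and 1 are incomparable: neither 0<=1 nor 1<=0
→ no greatest lower bound exists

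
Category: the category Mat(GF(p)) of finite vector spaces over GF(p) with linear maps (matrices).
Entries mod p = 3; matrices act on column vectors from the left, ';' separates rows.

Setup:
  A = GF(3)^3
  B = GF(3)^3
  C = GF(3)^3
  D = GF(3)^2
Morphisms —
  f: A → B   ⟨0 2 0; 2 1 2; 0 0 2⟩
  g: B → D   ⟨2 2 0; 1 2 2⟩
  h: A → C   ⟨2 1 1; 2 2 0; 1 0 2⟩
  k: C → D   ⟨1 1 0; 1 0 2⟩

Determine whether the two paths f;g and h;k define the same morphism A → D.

Answer: COMMUTES

Trace:
Path 1 = f;g:
  e0=[1,0,0] f→[0,2,0] g→[1,1]
  e1=[0,1,0] f→[2,1,0] g→[0,1]
  e2=[0,0,1] f→[0,2,2] g→[1,2]
  result₁ = ⟨1 0 1; 1 1 2⟩
Path 2 = h;k:
  e0=[1,0,0] h→[2,2,1] k→[1,1]
  e1=[0,1,0] h→[1,2,0] k→[0,1]
  e2=[0,0,1] h→[1,0,2] k→[1,2]
  result₂ = ⟨1 0 1; 1 1 2⟩
Equal? YES — commutes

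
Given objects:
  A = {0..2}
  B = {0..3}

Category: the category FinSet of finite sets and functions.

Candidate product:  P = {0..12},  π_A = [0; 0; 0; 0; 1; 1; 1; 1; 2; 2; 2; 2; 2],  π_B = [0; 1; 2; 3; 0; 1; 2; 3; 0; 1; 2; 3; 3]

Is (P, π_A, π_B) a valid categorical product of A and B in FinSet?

Answer: NOT A VALID PRODUCT — |P|=13 ≠ |A|·|B|=12

Trace:
|A|·|B| = 3·4 = 12;  |P| = 13
  → cardinalities differ; no bijection possible.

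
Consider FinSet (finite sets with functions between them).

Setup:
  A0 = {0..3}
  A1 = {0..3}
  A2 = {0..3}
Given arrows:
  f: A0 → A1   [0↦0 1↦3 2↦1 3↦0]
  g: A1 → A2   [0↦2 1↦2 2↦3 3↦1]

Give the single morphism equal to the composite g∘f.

Answer: [0↦2 1↦1 2↦2 3↦2]

Trace:
  0 f→0 g→2
  1 f→3 g→1
  2 f→1 g→2
  3 f→0 g→2
result: [0↦2 1↦1 2↦2 3↦2]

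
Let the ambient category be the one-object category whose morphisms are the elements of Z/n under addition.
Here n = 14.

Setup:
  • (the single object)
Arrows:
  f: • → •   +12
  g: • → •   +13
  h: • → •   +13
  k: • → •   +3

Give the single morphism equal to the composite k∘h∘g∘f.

  0 +12≡12 +13≡11 +13≡10 +3≡13  (mod 14)
composite: +13

Answer: +13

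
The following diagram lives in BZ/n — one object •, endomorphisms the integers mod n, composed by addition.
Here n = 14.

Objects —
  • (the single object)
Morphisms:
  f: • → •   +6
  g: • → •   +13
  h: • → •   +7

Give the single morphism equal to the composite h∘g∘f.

Answer: +12

Derivation:
  0 +6≡6 +13≡5 +7≡12  (mod 14)
⟦path⟧: +12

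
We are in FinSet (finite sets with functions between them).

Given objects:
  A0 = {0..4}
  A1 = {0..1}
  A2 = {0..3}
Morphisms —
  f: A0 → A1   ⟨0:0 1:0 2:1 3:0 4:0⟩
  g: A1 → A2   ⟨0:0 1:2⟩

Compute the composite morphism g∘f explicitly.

  0 f→0 g→0
  1 f→0 g→0
  2 f→1 g→2
  3 f→0 g→0
  4 f→0 g→0
composite: ⟨0:0 1:0 2:2 3:0 4:0⟩

Answer: ⟨0:0 1:0 2:2 3:0 4:0⟩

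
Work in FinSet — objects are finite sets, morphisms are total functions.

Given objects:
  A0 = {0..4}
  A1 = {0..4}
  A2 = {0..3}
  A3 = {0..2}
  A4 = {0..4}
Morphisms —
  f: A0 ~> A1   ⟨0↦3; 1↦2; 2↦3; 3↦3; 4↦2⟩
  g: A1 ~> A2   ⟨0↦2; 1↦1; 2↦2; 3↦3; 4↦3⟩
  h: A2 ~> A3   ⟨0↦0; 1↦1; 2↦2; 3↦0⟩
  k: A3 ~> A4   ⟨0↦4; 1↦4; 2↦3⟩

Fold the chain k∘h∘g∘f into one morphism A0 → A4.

Answer: ⟨0↦4; 1↦3; 2↦4; 3↦4; 4↦3⟩

Work:
  0 f~>3 g~>3 h~>0 k~>4
  1 f~>2 g~>2 h~>2 k~>3
  2 f~>3 g~>3 h~>0 k~>4
  3 f~>3 g~>3 h~>0 k~>4
  4 f~>2 g~>2 h~>2 k~>3
⟦path⟧: ⟨0↦4; 1↦3; 2↦4; 3↦4; 4↦3⟩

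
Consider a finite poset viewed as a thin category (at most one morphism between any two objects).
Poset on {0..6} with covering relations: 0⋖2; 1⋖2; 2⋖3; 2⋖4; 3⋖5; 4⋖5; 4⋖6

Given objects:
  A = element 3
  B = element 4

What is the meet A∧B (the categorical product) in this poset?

Lower bounds of A=3 and B=4: {0,1,2}
  0 ⊑ 2
  1 ⊑ 2
  2 ⊑ 2
glb = 2

Answer: A∧B = 2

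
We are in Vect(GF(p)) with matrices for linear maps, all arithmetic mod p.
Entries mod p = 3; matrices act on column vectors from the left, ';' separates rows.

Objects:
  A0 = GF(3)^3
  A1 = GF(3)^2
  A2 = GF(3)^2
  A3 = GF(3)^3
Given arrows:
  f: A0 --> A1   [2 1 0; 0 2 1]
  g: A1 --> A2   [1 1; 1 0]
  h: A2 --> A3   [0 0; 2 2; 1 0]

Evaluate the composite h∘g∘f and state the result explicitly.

  e0=⟨1,0,0⟩ f-->⟨2,0⟩ g-->⟨2,2⟩ h-->⟨0,2,2⟩
  e1=⟨0,1,0⟩ f-->⟨1,2⟩ g-->⟨0,1⟩ h-->⟨0,2,0⟩
  e2=⟨0,0,1⟩ f-->⟨0,1⟩ g-->⟨1,0⟩ h-->⟨0,2,1⟩
⟦path⟧: [0 0 0; 2 2 2; 2 0 1]

Answer: [0 0 0; 2 2 2; 2 0 1]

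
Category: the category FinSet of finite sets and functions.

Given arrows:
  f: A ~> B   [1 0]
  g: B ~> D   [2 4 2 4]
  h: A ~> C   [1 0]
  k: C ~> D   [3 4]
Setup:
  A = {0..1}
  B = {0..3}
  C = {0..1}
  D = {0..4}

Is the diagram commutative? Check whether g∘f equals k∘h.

Path 1 = f;g:
  0 f~>1 g~>4
  1 f~>0 g~>2
  composite₁ = [4 2]
Path 2 = h;k:
  0 h~>1 k~>4
  1 h~>0 k~>3
  composite₂ = [4 3]
Equal? distinct morphisms ✗

Answer: DOES NOT COMMUTE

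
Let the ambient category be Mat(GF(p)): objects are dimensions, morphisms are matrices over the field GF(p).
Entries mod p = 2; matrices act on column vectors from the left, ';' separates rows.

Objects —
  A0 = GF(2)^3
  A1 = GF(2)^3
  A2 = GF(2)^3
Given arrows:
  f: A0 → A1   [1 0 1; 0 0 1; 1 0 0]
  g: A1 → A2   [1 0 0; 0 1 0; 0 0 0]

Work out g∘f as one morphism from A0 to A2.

  e0=[1,0,0] f→[1,0,1] g→[1,0,0]
  e1=[0,1,0] f→[0,0,0] g→[0,0,0]
  e2=[0,0,1] f→[1,1,0] g→[1,1,0]
⟦path⟧: [1 0 1; 0 0 1; 0 0 0]

Answer: [1 0 1; 0 0 1; 0 0 0]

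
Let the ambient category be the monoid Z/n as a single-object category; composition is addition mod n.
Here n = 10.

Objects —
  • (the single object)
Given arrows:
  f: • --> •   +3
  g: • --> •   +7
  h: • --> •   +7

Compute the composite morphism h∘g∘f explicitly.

  0 +3≡3 +7≡0 +7≡7  (mod 10)
composite: +7

Answer: +7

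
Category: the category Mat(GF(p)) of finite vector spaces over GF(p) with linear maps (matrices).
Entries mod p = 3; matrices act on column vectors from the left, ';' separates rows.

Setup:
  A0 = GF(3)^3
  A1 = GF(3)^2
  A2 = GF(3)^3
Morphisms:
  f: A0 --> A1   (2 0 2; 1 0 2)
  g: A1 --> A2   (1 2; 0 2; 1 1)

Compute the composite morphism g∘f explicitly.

  e0=[1,0,0] f-->[2,1] g-->[1,2,0]
  e1=[0,1,0] f-->[0,0] g-->[0,0,0]
  e2=[0,0,1] f-->[2,2] g-->[0,1,1]
result: (1 0 0; 2 0 1; 0 0 1)

Answer: (1 0 0; 2 0 1; 0 0 1)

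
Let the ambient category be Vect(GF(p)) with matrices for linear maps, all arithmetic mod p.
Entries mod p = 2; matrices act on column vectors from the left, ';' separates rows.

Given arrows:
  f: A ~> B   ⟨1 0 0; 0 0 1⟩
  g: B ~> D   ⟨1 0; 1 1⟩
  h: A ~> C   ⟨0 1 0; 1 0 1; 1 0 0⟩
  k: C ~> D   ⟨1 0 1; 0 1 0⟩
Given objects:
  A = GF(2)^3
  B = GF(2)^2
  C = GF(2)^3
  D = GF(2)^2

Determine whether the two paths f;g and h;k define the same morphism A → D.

1) trace f;g:
  e0=⟨1,0,0⟩ f~>⟨1,0⟩ g~>⟨1,1⟩
  e1=⟨0,1,0⟩ f~>⟨0,0⟩ g~>⟨0,0⟩
  e2=⟨0,0,1⟩ f~>⟨0,1⟩ g~>⟨0,1⟩
  result₁ = ⟨1 0 0; 1 0 1⟩
2) trace h;k:
  e0=⟨1,0,0⟩ h~>⟨0,1,1⟩ k~>⟨1,1⟩
  e1=⟨0,1,0⟩ h~>⟨1,0,0⟩ k~>⟨1,0⟩
  e2=⟨0,0,1⟩ h~>⟨0,1,0⟩ k~>⟨0,1⟩
  result₂ = ⟨1 1 0; 1 0 1⟩
Equal? differ; not commutative

Answer: DOES NOT COMMUTE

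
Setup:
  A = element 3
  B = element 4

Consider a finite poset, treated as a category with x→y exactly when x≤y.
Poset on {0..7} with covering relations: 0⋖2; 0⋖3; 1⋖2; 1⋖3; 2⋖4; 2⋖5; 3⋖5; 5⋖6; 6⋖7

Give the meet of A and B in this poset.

Answer: NO MEET EXISTS

Trace:
Lower bounds of A=3 and B=4: {0,1}
  maximal lower bounds 0 and 1 are incomparable: neither 0⊑1 nor 1⊑0
→ no greatest lower bound exists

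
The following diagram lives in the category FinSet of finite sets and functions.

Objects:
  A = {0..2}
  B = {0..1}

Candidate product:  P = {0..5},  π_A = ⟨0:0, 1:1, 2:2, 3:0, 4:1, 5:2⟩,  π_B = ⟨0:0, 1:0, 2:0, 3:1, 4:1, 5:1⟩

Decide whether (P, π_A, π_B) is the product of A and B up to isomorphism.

Answer: VALID PRODUCT

Trace:
|A|·|B| = 3·2 = 6;  |P| = 6
Check the pairing map k ↦ (π_A(k), π_B(k)):
  0 : (0,0)
  1 : (1,0)
  2 : (2,0)
  3 : (0,1)
  4 : (1,1)
  5 : (2,1)
distinct pairs in image: 6 / 6 needed
  → bijection onto A×B; projections well-typed.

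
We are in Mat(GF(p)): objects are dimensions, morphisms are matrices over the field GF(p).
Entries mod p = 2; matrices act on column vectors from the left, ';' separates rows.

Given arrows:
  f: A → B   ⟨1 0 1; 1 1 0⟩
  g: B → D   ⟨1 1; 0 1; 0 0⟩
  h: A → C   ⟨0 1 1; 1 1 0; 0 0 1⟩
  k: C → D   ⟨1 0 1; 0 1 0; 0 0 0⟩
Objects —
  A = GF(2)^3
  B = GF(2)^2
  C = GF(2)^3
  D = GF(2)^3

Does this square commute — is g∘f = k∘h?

Path 1 = f;g:
  e0=[1,0,0] f→[1,1] g→[0,1,0]
  e1=[0,1,0] f→[0,1] g→[1,1,0]
  e2=[0,0,1] f→[1,0] g→[1,0,0]
  result₁ = ⟨0 1 1; 1 1 0; 0 0 0⟩
Path 2 = h;k:
  e0=[1,0,0] h→[0,1,0] k→[0,1,0]
  e1=[0,1,0] h→[1,1,0] k→[1,1,0]
  e2=[0,0,1] h→[1,0,1] k→[0,0,0]
  result₂ = ⟨0 1 0; 1 1 0; 0 0 0⟩
Equal? distinct morphisms ✗

Answer: DOES NOT COMMUTE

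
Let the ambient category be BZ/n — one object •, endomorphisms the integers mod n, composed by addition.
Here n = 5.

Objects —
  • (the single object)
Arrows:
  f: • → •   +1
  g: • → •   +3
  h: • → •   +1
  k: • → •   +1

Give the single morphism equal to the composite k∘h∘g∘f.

Answer: +1

Trace:
  0 +1≡1 +3≡4 +1≡0 +1≡1  (mod 5)
⟦path⟧: +1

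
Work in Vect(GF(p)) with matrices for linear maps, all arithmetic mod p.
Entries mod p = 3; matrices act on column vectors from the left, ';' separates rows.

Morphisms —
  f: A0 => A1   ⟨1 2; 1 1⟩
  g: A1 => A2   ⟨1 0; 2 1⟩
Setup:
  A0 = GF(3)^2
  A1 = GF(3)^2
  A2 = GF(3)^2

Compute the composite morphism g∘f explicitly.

  e0=⟨1,0⟩ f=>⟨1,1⟩ g=>⟨1,0⟩
  e1=⟨0,1⟩ f=>⟨2,1⟩ g=>⟨2,2⟩
composite: ⟨1 2; 0 2⟩

Answer: ⟨1 2; 0 2⟩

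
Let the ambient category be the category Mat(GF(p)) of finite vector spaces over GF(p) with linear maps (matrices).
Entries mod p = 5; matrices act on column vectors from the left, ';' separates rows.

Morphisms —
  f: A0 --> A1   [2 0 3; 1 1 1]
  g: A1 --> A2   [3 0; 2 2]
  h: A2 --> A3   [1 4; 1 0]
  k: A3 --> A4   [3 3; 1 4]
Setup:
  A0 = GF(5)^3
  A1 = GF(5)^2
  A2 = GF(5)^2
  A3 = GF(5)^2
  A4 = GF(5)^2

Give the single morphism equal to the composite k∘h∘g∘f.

Answer: [3 4 0; 4 3 2]

Trace:
  e0=⟨1,0,0⟩ f-->⟨2,1⟩ g-->⟨1,1⟩ h-->⟨0,1⟩ k-->⟨3,4⟩
  e1=⟨0,1,0⟩ f-->⟨0,1⟩ g-->⟨0,2⟩ h-->⟨3,0⟩ k-->⟨4,3⟩
  e2=⟨0,0,1⟩ f-->⟨3,1⟩ g-->⟨4,3⟩ h-->⟨1,4⟩ k-->⟨0,2⟩
composite: [3 4 0; 4 3 2]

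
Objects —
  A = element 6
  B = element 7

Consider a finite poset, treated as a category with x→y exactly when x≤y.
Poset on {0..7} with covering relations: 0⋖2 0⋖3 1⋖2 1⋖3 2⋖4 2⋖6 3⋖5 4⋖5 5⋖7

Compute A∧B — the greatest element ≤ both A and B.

Answer: A∧B = 2

Derivation:
{x : x⊑A ∧ x⊑B} = {0,1,2}  (A=6, B=7)
  0 ⊑ 2
  1 ⊑ 2
  2 ⊑ 2
glb = 2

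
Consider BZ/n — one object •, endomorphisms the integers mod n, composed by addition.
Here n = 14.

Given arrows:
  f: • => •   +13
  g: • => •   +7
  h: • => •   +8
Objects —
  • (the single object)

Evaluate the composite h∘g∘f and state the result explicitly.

  0 +13≡13 +7≡6 +8≡0  (mod 14)
⟦path⟧: +0

Answer: +0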